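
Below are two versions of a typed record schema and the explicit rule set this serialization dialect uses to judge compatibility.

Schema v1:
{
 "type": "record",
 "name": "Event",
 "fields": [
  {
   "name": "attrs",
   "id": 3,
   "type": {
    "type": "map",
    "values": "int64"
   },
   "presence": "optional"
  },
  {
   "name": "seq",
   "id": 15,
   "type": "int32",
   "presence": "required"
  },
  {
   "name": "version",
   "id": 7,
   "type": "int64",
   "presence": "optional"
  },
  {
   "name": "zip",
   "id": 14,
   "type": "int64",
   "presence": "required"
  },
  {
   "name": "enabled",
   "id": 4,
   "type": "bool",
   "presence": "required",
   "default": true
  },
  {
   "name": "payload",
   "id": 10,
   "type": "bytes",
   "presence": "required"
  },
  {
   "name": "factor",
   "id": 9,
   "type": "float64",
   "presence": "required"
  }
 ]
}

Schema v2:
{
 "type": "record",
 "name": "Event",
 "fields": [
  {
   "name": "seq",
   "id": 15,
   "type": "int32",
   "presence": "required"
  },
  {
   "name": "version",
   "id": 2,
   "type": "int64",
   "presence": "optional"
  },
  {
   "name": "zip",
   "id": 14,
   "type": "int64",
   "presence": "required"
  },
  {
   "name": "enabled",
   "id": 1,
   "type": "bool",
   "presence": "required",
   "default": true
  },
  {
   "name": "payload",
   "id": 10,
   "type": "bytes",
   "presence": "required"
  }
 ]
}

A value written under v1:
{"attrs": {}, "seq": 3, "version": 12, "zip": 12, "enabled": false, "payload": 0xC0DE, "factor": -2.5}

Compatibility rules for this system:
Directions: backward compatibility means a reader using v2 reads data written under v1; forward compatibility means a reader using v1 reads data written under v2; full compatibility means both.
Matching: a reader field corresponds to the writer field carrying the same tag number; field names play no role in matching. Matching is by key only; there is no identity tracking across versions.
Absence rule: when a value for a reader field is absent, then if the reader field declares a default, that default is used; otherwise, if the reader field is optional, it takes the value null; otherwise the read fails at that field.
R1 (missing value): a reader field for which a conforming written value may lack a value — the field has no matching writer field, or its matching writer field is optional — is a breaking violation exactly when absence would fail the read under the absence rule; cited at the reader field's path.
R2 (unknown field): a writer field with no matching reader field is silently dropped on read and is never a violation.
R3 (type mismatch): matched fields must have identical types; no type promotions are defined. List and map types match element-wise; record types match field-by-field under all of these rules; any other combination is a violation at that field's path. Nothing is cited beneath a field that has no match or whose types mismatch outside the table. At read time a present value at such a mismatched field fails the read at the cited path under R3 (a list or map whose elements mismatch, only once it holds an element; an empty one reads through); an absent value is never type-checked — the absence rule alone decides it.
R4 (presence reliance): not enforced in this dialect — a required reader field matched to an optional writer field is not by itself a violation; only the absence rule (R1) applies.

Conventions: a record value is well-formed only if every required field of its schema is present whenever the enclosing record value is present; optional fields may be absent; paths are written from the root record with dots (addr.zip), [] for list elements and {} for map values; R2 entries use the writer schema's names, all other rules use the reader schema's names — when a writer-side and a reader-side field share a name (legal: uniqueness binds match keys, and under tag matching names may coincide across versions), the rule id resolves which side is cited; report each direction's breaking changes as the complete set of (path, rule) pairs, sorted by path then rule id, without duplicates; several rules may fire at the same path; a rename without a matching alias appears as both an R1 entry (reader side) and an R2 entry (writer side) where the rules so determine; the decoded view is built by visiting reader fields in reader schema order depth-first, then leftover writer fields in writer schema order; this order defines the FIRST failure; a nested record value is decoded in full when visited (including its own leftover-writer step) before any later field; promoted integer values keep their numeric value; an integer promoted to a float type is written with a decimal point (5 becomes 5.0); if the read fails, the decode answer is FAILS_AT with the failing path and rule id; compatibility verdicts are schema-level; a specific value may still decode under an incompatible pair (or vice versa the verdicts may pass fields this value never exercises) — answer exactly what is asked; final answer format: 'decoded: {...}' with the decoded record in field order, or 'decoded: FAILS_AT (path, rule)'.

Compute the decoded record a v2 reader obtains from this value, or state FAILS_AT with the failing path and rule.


arrows below run writer -> reader for Event
decode walk for Event under reader schema v2:
  seq := 3
  version := null (absent, optional -> null)
  zip := 12
  enabled := true (absent -> default)
  payload := 0xC0DE
  writer attrs: unknown -> dropped
  writer version: unknown -> dropped
  writer enabled: unknown -> dropped
  writer factor: unknown -> dropped
  => decoded: {"seq": 3, "version": null, "zip": 12, "enabled": true, "payload": 0xC0DE}

decoded: {"seq": 3, "version": null, "zip": 12, "enabled": true, "payload": 0xC0DE}


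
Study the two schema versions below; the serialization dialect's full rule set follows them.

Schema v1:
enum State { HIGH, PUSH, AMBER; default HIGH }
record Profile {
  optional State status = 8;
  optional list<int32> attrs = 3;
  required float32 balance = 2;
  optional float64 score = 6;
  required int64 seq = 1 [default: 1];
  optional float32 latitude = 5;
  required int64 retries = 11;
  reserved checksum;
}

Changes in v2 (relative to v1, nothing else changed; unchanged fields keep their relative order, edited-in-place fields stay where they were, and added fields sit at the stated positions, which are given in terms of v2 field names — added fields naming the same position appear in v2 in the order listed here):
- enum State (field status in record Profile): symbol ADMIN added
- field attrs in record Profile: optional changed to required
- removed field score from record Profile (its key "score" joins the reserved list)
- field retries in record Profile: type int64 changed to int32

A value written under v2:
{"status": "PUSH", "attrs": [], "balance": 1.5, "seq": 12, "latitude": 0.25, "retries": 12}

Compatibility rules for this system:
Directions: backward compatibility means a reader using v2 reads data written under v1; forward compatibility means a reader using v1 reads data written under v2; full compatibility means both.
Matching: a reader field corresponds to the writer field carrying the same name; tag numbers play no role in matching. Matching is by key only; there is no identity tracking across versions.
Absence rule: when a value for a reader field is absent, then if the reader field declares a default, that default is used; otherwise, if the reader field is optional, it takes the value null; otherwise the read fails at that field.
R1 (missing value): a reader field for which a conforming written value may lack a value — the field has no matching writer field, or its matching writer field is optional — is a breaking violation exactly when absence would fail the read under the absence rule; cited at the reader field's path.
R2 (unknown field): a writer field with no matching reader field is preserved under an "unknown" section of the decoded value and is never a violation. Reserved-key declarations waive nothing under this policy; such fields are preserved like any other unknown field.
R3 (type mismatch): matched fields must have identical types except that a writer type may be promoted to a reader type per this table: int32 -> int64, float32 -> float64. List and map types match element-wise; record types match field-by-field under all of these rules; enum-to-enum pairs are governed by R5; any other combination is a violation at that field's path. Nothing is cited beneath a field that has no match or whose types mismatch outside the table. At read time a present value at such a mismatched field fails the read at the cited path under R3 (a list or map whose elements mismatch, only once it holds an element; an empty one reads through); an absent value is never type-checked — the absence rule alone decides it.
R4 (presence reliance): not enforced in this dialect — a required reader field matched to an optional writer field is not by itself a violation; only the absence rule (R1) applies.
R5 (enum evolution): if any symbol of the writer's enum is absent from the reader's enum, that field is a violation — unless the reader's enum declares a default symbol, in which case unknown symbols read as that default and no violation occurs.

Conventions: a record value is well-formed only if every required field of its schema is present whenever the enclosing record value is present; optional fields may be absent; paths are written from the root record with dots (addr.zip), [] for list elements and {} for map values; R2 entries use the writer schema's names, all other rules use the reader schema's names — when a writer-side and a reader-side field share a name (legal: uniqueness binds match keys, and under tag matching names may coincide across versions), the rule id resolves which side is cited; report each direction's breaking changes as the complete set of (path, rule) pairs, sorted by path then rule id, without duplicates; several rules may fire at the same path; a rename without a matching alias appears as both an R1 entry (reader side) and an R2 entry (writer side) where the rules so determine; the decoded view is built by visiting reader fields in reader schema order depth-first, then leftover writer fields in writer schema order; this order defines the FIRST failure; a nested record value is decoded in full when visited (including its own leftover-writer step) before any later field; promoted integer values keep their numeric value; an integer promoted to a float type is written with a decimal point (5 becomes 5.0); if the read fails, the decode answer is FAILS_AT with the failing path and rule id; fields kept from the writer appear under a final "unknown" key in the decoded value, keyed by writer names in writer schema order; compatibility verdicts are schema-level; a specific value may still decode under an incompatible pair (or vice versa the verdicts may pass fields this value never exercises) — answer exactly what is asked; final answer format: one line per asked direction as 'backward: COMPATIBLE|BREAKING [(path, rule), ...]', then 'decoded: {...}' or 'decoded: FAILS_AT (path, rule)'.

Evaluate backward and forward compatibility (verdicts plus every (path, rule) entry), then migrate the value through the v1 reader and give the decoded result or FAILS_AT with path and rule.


in Profile below, arrows point writer -> reader
backward analysis of Profile with v2 as reader and v1 as writer:
  status: paired with writer status (State -> State; writer optional)
  attrs: paired with writer attrs (list<int32> -> list<int32>; writer optional)
  balance: paired with writer balance (float32 -> float32; writer required)
  seq: paired with writer seq (int64 -> int64; writer required)
  latitude: paired with writer latitude (float32 -> float32; writer optional)
  retries: paired with writer retries (int64 -> int32; writer required)
  leftover writer field: score
  R1 fires at attrs
  R3 fires at retries
  => 2 violation(s): backward is BREAKING for Profile
forward analysis of Profile with v1 as reader and v2 as writer:
  status: paired with writer status (State -> State; writer optional)
  attrs: paired with writer attrs (list<int32> -> list<int32>; writer required)
  balance: paired with writer balance (float32 -> float32; writer required)
  score: no writer-side match
  seq: paired with writer seq (int64 -> int64; writer required)
  latitude: paired with writer latitude (float32 -> float32; writer optional)
  retries: paired with writer retries (int32 -> int64; writer required)
  => forward verdict for Profile: COMPATIBLE, no violations
migrating the Profile value to v1:
  status := "PUSH"
  attrs := []
  balance := 1.5
  score := null (absent, optional -> null)
  seq := 12
  latitude := 0.25
  retries := 12 (int32 -> int64)
  => decoded: {"status": "PUSH", "attrs": [], "balance": 1.5, "score": null, "seq": 12, "latitude": 0.25, "retries": 12}

backward: BREAKING [(attrs, R1), (retries, R3)]; forward: COMPATIBLE []; decoded: {"status": "PUSH", "attrs": [], "balance": 1.5, "score": null, "seq": 12, "latitude": 0.25, "retries": 12}


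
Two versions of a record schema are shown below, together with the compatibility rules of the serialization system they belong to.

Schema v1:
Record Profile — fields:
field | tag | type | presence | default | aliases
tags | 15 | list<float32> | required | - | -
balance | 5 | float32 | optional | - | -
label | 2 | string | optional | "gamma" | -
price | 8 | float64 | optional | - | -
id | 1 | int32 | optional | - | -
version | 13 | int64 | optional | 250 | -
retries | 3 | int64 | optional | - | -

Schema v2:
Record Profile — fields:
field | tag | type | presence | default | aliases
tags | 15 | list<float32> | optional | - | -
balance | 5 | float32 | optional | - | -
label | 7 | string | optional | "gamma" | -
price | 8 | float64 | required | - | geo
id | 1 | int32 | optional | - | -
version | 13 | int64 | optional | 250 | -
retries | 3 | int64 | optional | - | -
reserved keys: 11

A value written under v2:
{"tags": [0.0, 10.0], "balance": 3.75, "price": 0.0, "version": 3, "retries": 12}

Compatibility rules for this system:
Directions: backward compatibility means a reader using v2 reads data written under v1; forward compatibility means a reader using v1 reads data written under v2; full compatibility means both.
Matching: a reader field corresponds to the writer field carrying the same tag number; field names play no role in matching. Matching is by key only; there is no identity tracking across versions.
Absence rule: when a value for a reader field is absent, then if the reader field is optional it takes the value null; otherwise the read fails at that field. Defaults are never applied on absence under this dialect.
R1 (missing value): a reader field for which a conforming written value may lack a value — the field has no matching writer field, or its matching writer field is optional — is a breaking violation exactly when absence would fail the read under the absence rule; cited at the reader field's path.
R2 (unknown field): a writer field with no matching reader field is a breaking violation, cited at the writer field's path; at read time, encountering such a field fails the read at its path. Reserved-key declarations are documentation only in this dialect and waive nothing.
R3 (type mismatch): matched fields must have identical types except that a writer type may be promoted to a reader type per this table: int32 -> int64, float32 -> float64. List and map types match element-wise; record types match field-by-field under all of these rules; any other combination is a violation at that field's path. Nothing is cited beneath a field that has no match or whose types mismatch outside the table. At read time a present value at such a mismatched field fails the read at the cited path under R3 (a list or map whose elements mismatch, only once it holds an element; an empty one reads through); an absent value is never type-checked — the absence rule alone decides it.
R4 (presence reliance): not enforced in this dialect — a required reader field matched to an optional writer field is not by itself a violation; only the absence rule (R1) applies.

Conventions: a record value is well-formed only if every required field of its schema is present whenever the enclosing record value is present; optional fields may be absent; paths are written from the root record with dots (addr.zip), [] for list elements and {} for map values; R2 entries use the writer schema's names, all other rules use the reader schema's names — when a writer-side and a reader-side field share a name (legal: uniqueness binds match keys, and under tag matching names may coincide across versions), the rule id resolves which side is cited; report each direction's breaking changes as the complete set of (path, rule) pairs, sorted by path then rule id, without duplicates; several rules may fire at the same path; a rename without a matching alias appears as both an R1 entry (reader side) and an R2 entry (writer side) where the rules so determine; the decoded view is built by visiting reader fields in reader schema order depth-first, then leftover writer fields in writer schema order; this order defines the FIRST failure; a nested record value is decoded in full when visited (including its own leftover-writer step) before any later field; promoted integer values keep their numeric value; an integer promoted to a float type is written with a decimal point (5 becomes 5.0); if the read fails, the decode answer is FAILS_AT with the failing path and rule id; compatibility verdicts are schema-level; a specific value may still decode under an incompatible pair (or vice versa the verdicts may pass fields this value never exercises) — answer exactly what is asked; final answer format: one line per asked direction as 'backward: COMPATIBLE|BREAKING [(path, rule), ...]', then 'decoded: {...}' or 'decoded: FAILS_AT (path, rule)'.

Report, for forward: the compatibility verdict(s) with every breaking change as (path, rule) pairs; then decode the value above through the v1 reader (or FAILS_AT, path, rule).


the writer's type comes first in each Profile pair
forward analysis of Profile with v1 as reader and v2 as writer:
  tags <- tags (list<float32> -> list<float32>, writer optional)
  balance <- balance (float32 -> float32, writer optional)
  no writer field matches reader label
  price <- price (float64 -> float64, writer required)
  id <- id (int32 -> int32, writer optional)
  version <- version (int64 -> int64, writer optional)
  retries <- retries (int64 -> int64, writer optional)
  writer label: unknown to reader
  rule R2 violated at label
  rule R1 violated at tags
  => 2 violation(s): forward is BREAKING for Profile
decoding the Profile value with the v1 reader:
  tags := [0.0, 10.0]
  balance := 3.75
  label := null (absent, optional -> null)
  price := 0.0
  id := null (absent, optional -> null)
  version := 3
  retries := 12
  => decoded: {"tags": [0.0, 10.0], "balance": 3.75, "label": null, "price": 0.0, "id": null, "version": 3, "retries": 12}
remaining Profile differences; none change what is asked:
  field price in record Profile: optional changed to required -> fires only in the backward direction of Profile, which is not asked here

forward: BREAKING [(label, R2), (tags, R1)]; decoded: {"tags": [0.0, 10.0], "balance": 3.75, "label": null, "price": 0.0, "id": null, "version": 3, "retries": 12}


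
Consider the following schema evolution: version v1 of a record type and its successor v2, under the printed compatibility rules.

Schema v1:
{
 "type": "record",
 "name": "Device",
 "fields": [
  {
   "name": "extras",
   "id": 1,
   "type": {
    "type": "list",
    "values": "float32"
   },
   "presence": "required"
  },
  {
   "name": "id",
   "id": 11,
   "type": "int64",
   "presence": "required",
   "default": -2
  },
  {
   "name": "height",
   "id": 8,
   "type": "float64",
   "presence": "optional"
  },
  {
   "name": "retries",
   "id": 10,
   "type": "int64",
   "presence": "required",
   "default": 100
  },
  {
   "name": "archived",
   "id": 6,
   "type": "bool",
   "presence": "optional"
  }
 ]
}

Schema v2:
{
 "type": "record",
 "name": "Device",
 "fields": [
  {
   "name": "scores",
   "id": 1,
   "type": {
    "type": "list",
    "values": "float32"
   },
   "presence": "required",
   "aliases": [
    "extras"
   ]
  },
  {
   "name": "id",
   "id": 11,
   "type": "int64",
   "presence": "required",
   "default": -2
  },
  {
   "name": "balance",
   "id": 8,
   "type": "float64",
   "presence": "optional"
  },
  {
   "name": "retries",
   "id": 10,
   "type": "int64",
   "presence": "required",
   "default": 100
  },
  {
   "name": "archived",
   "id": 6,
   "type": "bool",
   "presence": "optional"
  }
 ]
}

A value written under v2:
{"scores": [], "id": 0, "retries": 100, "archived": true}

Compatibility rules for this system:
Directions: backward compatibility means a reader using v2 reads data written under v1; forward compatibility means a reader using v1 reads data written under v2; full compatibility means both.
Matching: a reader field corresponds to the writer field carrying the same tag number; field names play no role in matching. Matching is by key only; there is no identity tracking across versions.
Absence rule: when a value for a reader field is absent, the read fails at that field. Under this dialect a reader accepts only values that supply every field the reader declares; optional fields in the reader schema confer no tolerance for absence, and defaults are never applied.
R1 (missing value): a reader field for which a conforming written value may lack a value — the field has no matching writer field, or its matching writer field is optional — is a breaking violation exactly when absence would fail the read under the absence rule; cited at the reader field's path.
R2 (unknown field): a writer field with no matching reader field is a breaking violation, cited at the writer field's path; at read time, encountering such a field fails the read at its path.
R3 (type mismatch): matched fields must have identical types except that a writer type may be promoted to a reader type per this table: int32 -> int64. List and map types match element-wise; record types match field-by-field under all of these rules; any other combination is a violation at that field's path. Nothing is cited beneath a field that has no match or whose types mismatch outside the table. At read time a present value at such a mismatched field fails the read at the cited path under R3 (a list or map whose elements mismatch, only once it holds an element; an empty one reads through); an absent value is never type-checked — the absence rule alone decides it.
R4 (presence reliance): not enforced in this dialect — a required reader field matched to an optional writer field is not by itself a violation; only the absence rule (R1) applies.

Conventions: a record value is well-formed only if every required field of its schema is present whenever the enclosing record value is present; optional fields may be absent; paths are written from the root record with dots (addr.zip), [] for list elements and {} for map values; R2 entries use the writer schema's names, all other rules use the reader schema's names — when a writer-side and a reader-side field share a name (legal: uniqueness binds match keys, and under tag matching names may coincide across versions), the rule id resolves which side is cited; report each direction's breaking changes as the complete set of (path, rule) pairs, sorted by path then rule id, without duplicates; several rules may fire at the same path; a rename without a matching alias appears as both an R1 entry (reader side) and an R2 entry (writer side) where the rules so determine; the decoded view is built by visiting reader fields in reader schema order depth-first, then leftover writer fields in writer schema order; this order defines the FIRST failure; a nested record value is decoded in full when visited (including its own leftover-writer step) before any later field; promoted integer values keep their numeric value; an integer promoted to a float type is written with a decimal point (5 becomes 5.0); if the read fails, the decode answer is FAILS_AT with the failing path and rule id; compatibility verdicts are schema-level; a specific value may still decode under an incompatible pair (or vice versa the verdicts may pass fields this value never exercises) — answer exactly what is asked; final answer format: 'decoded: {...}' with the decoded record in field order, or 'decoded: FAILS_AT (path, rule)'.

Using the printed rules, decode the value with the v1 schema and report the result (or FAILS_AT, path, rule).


decoded: FAILS_AT (height, R1)

arrows below run writer -> reader for Device
decode walk for Device under reader schema v1:
  extras := [] (from writer scores)
  id := 0
  read fails at height under R1 (no fill)
  => FAILS_AT (height, R1)
remaining Device differences; none change what is asked:
  renamed field extras to scores in record Device (alias extras declared on the renamed field) -> no rule fires on it and the decoded Device view is identical with or without it


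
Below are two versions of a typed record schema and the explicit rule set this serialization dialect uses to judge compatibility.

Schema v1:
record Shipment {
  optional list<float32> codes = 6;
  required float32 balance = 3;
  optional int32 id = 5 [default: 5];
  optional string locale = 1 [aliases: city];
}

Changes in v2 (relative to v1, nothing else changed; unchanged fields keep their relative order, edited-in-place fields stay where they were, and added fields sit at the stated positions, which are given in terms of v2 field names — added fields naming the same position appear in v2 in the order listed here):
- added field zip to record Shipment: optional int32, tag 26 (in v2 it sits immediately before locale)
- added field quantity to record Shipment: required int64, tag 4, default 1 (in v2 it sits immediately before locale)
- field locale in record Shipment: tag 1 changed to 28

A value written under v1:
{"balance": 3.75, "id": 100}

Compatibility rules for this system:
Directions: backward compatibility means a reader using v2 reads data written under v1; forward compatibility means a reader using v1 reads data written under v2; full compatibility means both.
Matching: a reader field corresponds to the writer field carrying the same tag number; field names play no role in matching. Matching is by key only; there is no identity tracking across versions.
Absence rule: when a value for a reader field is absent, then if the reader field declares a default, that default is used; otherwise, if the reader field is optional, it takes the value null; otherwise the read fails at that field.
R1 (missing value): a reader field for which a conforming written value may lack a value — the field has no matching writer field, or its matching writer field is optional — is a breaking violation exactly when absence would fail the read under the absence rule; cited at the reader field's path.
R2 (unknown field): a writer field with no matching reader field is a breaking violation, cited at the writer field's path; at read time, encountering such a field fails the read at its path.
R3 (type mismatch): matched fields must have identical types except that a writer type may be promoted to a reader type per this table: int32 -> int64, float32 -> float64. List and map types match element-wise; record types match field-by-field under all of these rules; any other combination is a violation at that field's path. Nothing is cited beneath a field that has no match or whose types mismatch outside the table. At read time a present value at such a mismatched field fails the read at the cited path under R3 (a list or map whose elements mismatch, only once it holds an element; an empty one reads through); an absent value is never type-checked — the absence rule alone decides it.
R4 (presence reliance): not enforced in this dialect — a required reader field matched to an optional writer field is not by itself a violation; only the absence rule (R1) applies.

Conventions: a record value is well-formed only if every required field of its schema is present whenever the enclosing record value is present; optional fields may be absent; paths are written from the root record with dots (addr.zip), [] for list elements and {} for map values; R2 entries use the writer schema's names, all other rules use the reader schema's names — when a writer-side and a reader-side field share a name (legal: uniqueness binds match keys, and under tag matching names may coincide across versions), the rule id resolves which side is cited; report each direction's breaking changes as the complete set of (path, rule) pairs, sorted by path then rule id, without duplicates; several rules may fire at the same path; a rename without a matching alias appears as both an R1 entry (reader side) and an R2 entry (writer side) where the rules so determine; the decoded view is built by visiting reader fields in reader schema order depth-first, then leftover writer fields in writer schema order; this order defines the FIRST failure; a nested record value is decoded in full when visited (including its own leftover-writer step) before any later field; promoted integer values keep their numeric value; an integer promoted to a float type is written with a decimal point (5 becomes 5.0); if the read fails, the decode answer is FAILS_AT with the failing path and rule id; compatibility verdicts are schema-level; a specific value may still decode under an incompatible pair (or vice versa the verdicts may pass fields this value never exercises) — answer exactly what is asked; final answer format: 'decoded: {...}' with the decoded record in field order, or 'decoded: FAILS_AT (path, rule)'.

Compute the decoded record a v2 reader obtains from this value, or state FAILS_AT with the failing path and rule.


decoded: {"codes": null, "balance": 3.75, "id": 100, "zip": null, "quantity": 1, "locale": null}

each type pair in Shipment: writer, then reader
decoding the Shipment value with the v2 reader:
  codes := null (not supplied -> null)
  balance := 3.75
  id := 100
  zip := null (not supplied -> null)
  quantity := 1 (no value, default fills)
  locale := null (not supplied -> null)
  => decoded: {"codes": null, "balance": 3.75, "id": 100, "zip": null, "quantity": 1, "locale": null}
checking off the Shipment differences that do not matter here:
  field locale in record Shipment: tag 1 changed to 28 -> affects the rule determinations only; this particular Shipment value decodes identically


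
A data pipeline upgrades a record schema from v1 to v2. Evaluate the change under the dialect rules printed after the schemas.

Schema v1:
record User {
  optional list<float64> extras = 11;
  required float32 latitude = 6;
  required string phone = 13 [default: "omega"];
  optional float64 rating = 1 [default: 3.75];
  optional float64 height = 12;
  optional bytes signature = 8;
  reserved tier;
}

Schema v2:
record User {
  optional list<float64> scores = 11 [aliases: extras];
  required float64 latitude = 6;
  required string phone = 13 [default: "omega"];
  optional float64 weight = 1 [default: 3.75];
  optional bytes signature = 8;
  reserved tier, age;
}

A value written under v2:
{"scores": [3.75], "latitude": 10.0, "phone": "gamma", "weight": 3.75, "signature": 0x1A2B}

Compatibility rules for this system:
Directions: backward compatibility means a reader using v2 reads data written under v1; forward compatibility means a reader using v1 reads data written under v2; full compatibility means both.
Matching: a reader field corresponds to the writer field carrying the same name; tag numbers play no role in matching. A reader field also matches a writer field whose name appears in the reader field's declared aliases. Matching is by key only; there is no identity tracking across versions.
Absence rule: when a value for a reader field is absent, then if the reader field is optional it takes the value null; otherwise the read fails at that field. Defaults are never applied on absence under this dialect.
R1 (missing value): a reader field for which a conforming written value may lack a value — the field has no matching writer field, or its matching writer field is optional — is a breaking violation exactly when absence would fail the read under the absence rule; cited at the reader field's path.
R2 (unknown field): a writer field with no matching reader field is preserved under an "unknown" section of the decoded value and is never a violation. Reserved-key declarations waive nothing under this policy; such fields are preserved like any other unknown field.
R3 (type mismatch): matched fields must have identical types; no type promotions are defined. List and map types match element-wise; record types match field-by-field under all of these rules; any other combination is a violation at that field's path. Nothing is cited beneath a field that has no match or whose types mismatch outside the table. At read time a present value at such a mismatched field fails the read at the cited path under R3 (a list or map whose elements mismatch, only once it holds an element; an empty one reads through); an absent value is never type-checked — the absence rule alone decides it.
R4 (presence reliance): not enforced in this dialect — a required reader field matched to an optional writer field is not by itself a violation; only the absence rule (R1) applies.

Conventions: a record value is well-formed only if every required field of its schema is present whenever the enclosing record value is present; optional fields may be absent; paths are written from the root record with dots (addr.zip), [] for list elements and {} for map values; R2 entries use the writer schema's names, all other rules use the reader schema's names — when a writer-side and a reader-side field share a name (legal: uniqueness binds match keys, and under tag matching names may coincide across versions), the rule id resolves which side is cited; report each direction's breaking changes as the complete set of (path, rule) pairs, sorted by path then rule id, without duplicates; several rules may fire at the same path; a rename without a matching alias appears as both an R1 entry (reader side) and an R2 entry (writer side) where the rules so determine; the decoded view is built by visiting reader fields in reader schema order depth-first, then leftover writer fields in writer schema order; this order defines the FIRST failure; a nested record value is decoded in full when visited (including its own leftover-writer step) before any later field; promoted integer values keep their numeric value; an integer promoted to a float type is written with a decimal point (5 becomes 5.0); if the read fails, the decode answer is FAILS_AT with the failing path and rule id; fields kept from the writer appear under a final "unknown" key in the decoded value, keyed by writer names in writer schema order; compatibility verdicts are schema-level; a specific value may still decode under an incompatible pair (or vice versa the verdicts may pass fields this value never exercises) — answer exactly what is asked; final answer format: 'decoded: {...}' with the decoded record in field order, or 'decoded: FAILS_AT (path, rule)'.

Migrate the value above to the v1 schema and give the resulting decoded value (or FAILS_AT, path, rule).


decoded: FAILS_AT (latitude, R3)

in User below, arrows point writer -> reader
migrating the User value to v1:
  extras := null (absent, optional -> null)
  read fails at latitude under R3
  => FAILS_AT (latitude, R3)
ruling out the remaining User differences:
  renamed field extras to scores in record User (alias extras declared on the renamed field) -> no rule fires on it and the decoded User view is identical with or without it
  removed field height from record User -> no rule fires on it and the decoded User view is identical with or without it
  renamed field rating to weight in record User -> no rule fires on it and the decoded User view is identical with or without it


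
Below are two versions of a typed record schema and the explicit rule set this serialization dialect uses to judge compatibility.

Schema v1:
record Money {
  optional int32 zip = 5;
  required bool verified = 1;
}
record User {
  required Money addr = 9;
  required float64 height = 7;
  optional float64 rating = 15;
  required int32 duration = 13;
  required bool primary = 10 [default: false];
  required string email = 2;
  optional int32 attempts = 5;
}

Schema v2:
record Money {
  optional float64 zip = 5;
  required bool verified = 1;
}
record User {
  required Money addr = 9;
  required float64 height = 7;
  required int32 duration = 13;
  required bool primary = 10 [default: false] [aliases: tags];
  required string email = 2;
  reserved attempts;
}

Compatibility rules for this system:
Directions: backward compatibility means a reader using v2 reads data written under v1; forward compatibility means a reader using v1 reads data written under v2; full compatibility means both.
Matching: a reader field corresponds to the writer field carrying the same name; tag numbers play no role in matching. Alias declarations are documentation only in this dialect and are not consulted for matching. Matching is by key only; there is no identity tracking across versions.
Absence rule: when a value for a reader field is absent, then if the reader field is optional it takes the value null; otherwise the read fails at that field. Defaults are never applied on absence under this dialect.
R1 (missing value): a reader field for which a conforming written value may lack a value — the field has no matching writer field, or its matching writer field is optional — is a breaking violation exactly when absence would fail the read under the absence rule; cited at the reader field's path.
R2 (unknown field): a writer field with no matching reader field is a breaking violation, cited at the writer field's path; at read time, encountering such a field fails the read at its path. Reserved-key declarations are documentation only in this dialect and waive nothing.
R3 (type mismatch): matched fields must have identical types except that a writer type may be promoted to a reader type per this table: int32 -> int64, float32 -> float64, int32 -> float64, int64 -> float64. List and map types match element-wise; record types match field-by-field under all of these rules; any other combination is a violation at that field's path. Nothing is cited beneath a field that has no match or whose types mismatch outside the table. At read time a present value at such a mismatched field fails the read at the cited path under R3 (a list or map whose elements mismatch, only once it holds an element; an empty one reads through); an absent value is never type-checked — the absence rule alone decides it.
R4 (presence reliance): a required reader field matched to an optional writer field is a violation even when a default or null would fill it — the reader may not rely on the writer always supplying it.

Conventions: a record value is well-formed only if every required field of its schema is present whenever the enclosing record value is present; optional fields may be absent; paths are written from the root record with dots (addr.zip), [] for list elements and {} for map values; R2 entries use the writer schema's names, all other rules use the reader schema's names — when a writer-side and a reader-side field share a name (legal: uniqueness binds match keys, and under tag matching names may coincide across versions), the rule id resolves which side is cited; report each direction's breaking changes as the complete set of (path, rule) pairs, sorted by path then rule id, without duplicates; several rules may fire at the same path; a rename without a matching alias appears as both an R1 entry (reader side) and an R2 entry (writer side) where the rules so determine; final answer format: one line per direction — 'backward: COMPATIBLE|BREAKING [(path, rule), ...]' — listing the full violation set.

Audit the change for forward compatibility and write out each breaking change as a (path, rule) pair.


forward: BREAKING [(addr.zip, R3)]

each type pair in User: writer, then reader
forward analysis of User with v1 as reader and v2 as writer:
  writer required, Money -> Money: reader addr maps from writer addr
  writer required, float64 -> float64: reader height maps from writer height
  no writer field matches reader rating
  writer required, int32 -> int32: reader duration maps from writer duration
  writer required, bool -> bool: reader primary maps from writer primary
  writer required, string -> string: reader email maps from writer email
  no writer field matches reader attempts
  writer optional, float64 -> int32: reader addr.zip maps from writer addr.zip
  writer required, bool -> bool: reader addr.verified maps from writer addr.verified
  rule R3 violated at addr.zip
  => 1 violation(s): forward is BREAKING for User
ruling out the remaining User differences:
  removed field rating from record User -> affects backward compatibility only, which is not asked
  removed field attempts from record User (its key "attempts" joins the reserved list) -> affects backward compatibility only, which is not asked
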